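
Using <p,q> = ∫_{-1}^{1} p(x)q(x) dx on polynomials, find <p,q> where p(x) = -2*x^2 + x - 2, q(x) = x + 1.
<p,q> = -14/3

Expand the product: p(x)·q(x) = -2*x^3 - x^2 - x - 2.
∫_{-1}^{1} of each monomial x^k gives [2/(k+1) if k even, 0 if k odd]. Integrating term-by-term (or equivalently evaluating the antiderivative F(x) = -x^4/2 - x^3/3 - x^2/2 - 2*x at the endpoints):
  F(1) − F(−1) = -10/3 − (4/3) = -14/3.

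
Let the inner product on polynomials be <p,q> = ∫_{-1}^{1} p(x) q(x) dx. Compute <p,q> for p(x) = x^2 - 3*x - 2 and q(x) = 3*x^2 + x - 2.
<p,q> = 28/15

Expand the product: p(x)·q(x) = 3*x^4 - 8*x^3 - 11*x^2 + 4*x + 4.
∫_{-1}^{1} of each monomial x^k gives [2/(k+1) if k even, 0 if k odd]. Integrating term-by-term (or equivalently evaluating the antiderivative F(x) = 3*x^5/5 - 2*x^4 - 11*x^3/3 + 2*x^2 + 4*x at the endpoints):
  F(1) − F(−1) = 14/15 − (-14/15) = 28/15.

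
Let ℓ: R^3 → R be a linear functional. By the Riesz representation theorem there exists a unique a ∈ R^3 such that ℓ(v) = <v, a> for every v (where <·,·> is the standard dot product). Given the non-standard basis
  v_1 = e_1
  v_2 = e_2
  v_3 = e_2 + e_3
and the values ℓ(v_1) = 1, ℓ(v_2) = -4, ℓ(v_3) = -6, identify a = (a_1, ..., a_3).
a = (1, -4, -2)

Write a = (a_1, ..., a_3) in the standard basis. For each basis vector v_i, ℓ(v_i) = <v_i, a> is a linear equation in the a_j's. Collect the n equations into a matrix system V a = ℓ, where row i of V is v_i (expressed in the standard basis). Since V is invertible (lower-triangular with 1s on the diagonal, up to permutation), solve by back-substitution:
  V =
[[1, 0, 0],
 [0, 1, 0],
 [0, 1, 1]]
  V a = (1, -4, -6)
Solving gives a = (1, -4, -2).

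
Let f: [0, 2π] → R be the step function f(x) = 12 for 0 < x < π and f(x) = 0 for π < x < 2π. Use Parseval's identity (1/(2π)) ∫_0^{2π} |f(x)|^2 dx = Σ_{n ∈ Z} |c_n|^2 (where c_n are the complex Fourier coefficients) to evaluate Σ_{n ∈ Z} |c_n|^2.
Σ |c_n|^2 = 72

Parseval equates the L^2 energy of f (normalised by 1/(2π)) with the ℓ^2 sum of its Fourier coefficients: (1/(2π)) ∫_0^{2π} |f|^2 = Σ |c_n|^2.
Compute the left side: (1/(2π)) [∫_0^π 12^2 dx + ∫_π^{2π} 0^2 dx] = (1/(2π)) · (144π + 0π) = (144 + 0)/2 = 72.
So Σ_{n ∈ Z} |c_n|^2 = 72.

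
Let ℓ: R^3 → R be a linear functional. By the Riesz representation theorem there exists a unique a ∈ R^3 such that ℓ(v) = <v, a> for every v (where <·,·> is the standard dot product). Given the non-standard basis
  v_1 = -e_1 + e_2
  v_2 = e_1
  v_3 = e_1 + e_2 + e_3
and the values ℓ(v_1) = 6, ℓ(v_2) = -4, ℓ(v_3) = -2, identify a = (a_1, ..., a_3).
a = (-4, 2, 0)

Write a = (a_1, ..., a_3) in the standard basis. For each basis vector v_i, ℓ(v_i) = <v_i, a> is a linear equation in the a_j's. Collect the n equations into a matrix system V a = ℓ, where row i of V is v_i (expressed in the standard basis). Since V is invertible (lower-triangular with 1s on the diagonal, up to permutation), solve by back-substitution:
  V =
[[-1, 1, 0],
 [1, 0, 0],
 [1, 1, 1]]
  V a = (6, -4, -2)
Solving gives a = (-4, 2, 0).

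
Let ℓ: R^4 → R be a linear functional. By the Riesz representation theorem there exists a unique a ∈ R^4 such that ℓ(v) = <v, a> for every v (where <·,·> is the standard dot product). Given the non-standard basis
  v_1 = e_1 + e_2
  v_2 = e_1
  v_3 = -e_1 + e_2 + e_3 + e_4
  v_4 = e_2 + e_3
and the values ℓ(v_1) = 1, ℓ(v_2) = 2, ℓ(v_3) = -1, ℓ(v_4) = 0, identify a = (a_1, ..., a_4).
a = (2, -1, 1, 1)

Write a = (a_1, ..., a_4) in the standard basis. For each basis vector v_i, ℓ(v_i) = <v_i, a> is a linear equation in the a_j's. Collect the n equations into a matrix system V a = ℓ, where row i of V is v_i (expressed in the standard basis). Since V is invertible (lower-triangular with 1s on the diagonal, up to permutation), solve by back-substitution:
  V =
[[1, 1, 0, 0],
 [1, 0, 0, 0],
 [-1, 1, 1, 1],
 [0, 1, 1, 0]]
  V a = (1, 2, -1, 0)
Solving gives a = (2, -1, 1, 1).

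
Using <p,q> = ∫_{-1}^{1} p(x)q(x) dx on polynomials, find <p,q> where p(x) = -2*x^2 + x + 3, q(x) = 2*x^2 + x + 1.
<p,q> = 116/15

Expand the product: p(x)·q(x) = -4*x^4 + 5*x^2 + 4*x + 3.
∫_{-1}^{1} of each monomial x^k gives [2/(k+1) if k even, 0 if k odd]. Integrating term-by-term (or equivalently evaluating the antiderivative F(x) = -4*x^5/5 + 5*x^3/3 + 2*x^2 + 3*x at the endpoints):
  F(1) − F(−1) = 88/15 − (-28/15) = 116/15.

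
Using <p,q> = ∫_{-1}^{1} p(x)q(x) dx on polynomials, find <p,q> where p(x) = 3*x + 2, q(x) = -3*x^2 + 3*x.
<p,q> = 2

Expand the product: p(x)·q(x) = -9*x^3 + 3*x^2 + 6*x.
∫_{-1}^{1} of each monomial x^k gives [2/(k+1) if k even, 0 if k odd]. Integrating term-by-term (or equivalently evaluating the antiderivative F(x) = -9*x^4/4 + x^3 + 3*x^2 at the endpoints):
  F(1) − F(−1) = 7/4 − (-1/4) = 2.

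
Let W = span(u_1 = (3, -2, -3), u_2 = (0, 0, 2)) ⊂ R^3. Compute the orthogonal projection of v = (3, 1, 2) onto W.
proj_W(v) = (21/13, -14/13, 2)

Set up U = [u_1 | ... | u_2] ∈ R^(3×2). The projector onto W = col(U) is P = U (U^T U)^(-1) U^T.
Compute U^T U =
  [22, -6]
  [-6, 4],
and U^T v = (1, 4).
Solve U^T U · c = U^T v for the coefficients: c = (7/13, 47/26). The projection is proj_W(v) = U c.
Check: (v - proj_W(v)) · u_1 = 0  (should be 0).
Check: (v - proj_W(v)) · u_2 = 0  (should be 0).
Result: proj_W(v) = (21/13, -14/13, 2).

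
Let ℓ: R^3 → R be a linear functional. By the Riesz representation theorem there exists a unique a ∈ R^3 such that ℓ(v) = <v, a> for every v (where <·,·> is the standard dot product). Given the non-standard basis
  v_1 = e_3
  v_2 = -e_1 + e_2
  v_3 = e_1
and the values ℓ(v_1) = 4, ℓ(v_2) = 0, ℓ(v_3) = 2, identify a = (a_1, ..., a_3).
a = (2, 2, 4)

Write a = (a_1, ..., a_3) in the standard basis. For each basis vector v_i, ℓ(v_i) = <v_i, a> is a linear equation in the a_j's. Collect the n equations into a matrix system V a = ℓ, where row i of V is v_i (expressed in the standard basis). Since V is invertible (lower-triangular with 1s on the diagonal, up to permutation), solve by back-substitution:
  V =
[[0, 0, 1],
 [-1, 1, 0],
 [1, 0, 0]]
  V a = (4, 0, 2)
Solving gives a = (2, 2, 4).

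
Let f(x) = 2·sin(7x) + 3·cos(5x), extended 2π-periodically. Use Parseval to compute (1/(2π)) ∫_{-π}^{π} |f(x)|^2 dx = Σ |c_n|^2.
Σ |c_n|^2 = 13/2

Expand |f|^2 and use orthogonality of {sin(nx), cos(mx)} on [-π, π]:
  ∫_{-π}^{π} sin(nx)^2 dx = π, ∫ cos(mx)^2 dx = π, and cross terms integrate to 0.
So ∫_{-π}^{π} f(x)^2 dx = 2^2 · π + 3^2 · π = (4 + 9)π.
Divide by 2π: (4 + 9)/2 = 13/2.
By Parseval, this equals Σ |c_n|^2.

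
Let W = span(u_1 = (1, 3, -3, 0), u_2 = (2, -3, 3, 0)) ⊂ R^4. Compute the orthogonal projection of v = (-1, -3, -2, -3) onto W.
proj_W(v) = (-1, -1/2, 1/2, 0)

Set up U = [u_1 | ... | u_2] ∈ R^(4×2). The projector onto W = col(U) is P = U (U^T U)^(-1) U^T.
Compute U^T U =
  [19, -16]
  [-16, 22],
and U^T v = (-4, 1).
Solve U^T U · c = U^T v for the coefficients: c = (-4/9, -5/18). The projection is proj_W(v) = U c.
Check: (v - proj_W(v)) · u_1 = 0  (should be 0).
Check: (v - proj_W(v)) · u_2 = 0  (should be 0).
Result: proj_W(v) = (-1, -1/2, 1/2, 0).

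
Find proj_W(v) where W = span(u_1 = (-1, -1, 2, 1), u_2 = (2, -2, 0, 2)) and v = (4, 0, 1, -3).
proj_W(v) = (7/5, 1/5, -8/5, -1/5)

Set up U = [u_1 | ... | u_2] ∈ R^(4×2). The projector onto W = col(U) is P = U (U^T U)^(-1) U^T.
Compute U^T U =
  [7, 2]
  [2, 12],
and U^T v = (-5, 2).
Solve U^T U · c = U^T v for the coefficients: c = (-4/5, 3/10). The projection is proj_W(v) = U c.
Check: (v - proj_W(v)) · u_1 = 0  (should be 0).
Check: (v - proj_W(v)) · u_2 = 0  (should be 0).
Result: proj_W(v) = (7/5, 1/5, -8/5, -1/5).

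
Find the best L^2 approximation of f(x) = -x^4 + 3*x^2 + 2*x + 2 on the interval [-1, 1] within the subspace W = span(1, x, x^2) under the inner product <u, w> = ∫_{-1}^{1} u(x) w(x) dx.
g(x) = 15*x^2/7 + 2*x + 73/35

The best approximation g ∈ W is the orthogonal projection of f onto W. Writing g = a_0 + a_1 x + a_2 x^2, the coefficients solve the normal equations G · a = b where
  G_{ij} = <φ_i, φ_j> and b_i = <f, φ_i>, with φ_0 = 1, φ_1 = x, φ_2 = x^2.
G =
  [2, 0, 2/3]
  [0, 2/3, 0]
  [2/3, 0, 2/5],
b = (28/5, 4/3, 236/105).
Solving gives a_0 = 73/35, a_1 = 2, a_2 = 15/7, so
  g(x) = 15*x^2/7 + 2*x + 73/35.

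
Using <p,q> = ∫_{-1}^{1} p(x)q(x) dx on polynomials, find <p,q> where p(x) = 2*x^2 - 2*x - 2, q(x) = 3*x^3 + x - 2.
<p,q> = 8/5

Expand the product: p(x)·q(x) = 6*x^5 - 6*x^4 - 4*x^3 - 6*x^2 + 2*x + 4.
∫_{-1}^{1} of each monomial x^k gives [2/(k+1) if k even, 0 if k odd]. Integrating term-by-term (or equivalently evaluating the antiderivative F(x) = x^6 - 6*x^5/5 - x^4 - 2*x^3 + x^2 + 4*x at the endpoints):
  F(1) − F(−1) = 9/5 − (1/5) = 8/5.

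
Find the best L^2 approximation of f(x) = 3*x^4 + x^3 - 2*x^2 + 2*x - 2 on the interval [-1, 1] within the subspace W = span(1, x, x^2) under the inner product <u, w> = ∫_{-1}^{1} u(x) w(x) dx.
g(x) = 4*x^2/7 + 13*x/5 - 79/35

The best approximation g ∈ W is the orthogonal projection of f onto W. Writing g = a_0 + a_1 x + a_2 x^2, the coefficients solve the normal equations G · a = b where
  G_{ij} = <φ_i, φ_j> and b_i = <f, φ_i>, with φ_0 = 1, φ_1 = x, φ_2 = x^2.
G =
  [2, 0, 2/3]
  [0, 2/3, 0]
  [2/3, 0, 2/5],
b = (-62/15, 26/15, -134/105).
Solving gives a_0 = -79/35, a_1 = 13/5, a_2 = 4/7, so
  g(x) = 4*x^2/7 + 13*x/5 - 79/35.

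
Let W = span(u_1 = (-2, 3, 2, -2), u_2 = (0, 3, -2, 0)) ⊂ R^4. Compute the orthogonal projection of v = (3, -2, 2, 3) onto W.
proj_W(v) = (33/31, -102/31, 2/31, 33/31)

Set up U = [u_1 | ... | u_2] ∈ R^(4×2). The projector onto W = col(U) is P = U (U^T U)^(-1) U^T.
Compute U^T U =
  [21, 5]
  [5, 13],
and U^T v = (-14, -10).
Solve U^T U · c = U^T v for the coefficients: c = (-33/62, -35/62). The projection is proj_W(v) = U c.
Check: (v - proj_W(v)) · u_1 = 0  (should be 0).
Check: (v - proj_W(v)) · u_2 = 0  (should be 0).
Result: proj_W(v) = (33/31, -102/31, 2/31, 33/31).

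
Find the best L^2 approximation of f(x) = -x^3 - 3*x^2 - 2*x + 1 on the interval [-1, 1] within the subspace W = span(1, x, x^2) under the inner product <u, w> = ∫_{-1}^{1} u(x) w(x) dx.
g(x) = -3*x^2 - 13*x/5 + 1

The best approximation g ∈ W is the orthogonal projection of f onto W. Writing g = a_0 + a_1 x + a_2 x^2, the coefficients solve the normal equations G · a = b where
  G_{ij} = <φ_i, φ_j> and b_i = <f, φ_i>, with φ_0 = 1, φ_1 = x, φ_2 = x^2.
G =
  [2, 0, 2/3]
  [0, 2/3, 0]
  [2/3, 0, 2/5],
b = (0, -26/15, -8/15).
Solving gives a_0 = 1, a_1 = -13/5, a_2 = -3, so
  g(x) = -3*x^2 - 13*x/5 + 1.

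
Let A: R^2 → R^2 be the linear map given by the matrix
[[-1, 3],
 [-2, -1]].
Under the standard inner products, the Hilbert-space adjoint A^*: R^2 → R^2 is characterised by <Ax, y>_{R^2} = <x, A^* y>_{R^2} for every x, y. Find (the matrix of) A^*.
A^* = A^T =
[[-1, -2],
 [3, -1]]

For real matrices with standard dot products, the defining identity <Ax, y> = <x, A^* y> gives (Ax)^T y = x^T (A^*) y, i.e. x^T A^T y = x^T (A^*) y. Since this holds for all x, y, we must have A^* = A^T. Therefore
A^* =
[[-1, -2],
 [3, -1]].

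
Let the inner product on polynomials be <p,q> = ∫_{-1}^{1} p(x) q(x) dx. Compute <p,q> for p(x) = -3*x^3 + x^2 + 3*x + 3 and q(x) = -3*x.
<p,q> = -12/5

Expand the product: p(x)·q(x) = 9*x^4 - 3*x^3 - 9*x^2 - 9*x.
∫_{-1}^{1} of each monomial x^k gives [2/(k+1) if k even, 0 if k odd]. Integrating term-by-term (or equivalently evaluating the antiderivative F(x) = 9*x^5/5 - 3*x^4/4 - 3*x^3 - 9*x^2/2 at the endpoints):
  F(1) − F(−1) = -129/20 − (-81/20) = -12/5.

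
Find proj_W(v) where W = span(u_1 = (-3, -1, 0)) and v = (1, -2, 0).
proj_W(v) = (3/10, 1/10, 0)

Set up U = [u_1 | ... | u_1] ∈ R^(3×1). The projector onto W = col(U) is P = U (U^T U)^(-1) U^T.
Compute U^T U =
  [10],
and U^T v = (-1).
Solve U^T U · c = U^T v for the coefficients: c = (-1/10). The projection is proj_W(v) = U c.
Check: (v - proj_W(v)) · u_1 = 0  (should be 0).
Result: proj_W(v) = (3/10, 1/10, 0).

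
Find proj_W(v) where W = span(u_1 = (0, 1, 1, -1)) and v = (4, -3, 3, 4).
proj_W(v) = (0, -4/3, -4/3, 4/3)

Set up U = [u_1 | ... | u_1] ∈ R^(4×1). The projector onto W = col(U) is P = U (U^T U)^(-1) U^T.
Compute U^T U =
  [3],
and U^T v = (-4).
Solve U^T U · c = U^T v for the coefficients: c = (-4/3). The projection is proj_W(v) = U c.
Check: (v - proj_W(v)) · u_1 = 0  (should be 0).
Result: proj_W(v) = (0, -4/3, -4/3, 4/3).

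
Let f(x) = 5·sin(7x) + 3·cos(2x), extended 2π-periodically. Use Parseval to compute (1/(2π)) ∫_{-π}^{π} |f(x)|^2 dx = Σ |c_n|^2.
Σ |c_n|^2 = 17

Expand |f|^2 and use orthogonality of {sin(nx), cos(mx)} on [-π, π]:
  ∫_{-π}^{π} sin(nx)^2 dx = π, ∫ cos(mx)^2 dx = π, and cross terms integrate to 0.
So ∫_{-π}^{π} f(x)^2 dx = 5^2 · π + 3^2 · π = (25 + 9)π.
Divide by 2π: (25 + 9)/2 = 17.
By Parseval, this equals Σ |c_n|^2.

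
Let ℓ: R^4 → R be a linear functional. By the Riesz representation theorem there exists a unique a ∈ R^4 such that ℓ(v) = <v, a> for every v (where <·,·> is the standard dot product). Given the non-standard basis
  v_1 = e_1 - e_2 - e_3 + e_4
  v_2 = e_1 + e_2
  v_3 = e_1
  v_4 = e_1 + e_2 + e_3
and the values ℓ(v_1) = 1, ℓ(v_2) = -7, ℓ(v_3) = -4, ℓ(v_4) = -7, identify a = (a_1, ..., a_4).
a = (-4, -3, 0, 2)

Write a = (a_1, ..., a_4) in the standard basis. For each basis vector v_i, ℓ(v_i) = <v_i, a> is a linear equation in the a_j's. Collect the n equations into a matrix system V a = ℓ, where row i of V is v_i (expressed in the standard basis). Since V is invertible (lower-triangular with 1s on the diagonal, up to permutation), solve by back-substitution:
  V =
[[1, -1, -1, 1],
 [1, 1, 0, 0],
 [1, 0, 0, 0],
 [1, 1, 1, 0]]
  V a = (1, -7, -4, -7)
Solving gives a = (-4, -3, 0, 2).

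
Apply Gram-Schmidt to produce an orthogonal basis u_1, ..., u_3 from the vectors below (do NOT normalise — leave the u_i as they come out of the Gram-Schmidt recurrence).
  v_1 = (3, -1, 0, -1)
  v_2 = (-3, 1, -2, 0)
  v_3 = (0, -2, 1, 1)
Orthogonal basis:
  u_1 = (3, -1, 0, -1)
  u_2 = (-3/11, 1/11, -2, -10/11)
  u_3 = (-4/9, -50/27, -7/27, 14/27)

Apply the Gram-Schmidt recurrence
  u_1 = v_1
  u_i = v_i − Σ_{j<i} ((v_i · u_j) / (u_j · u_j)) · u_j.

Step by step this gives:
  u_1 = (3, -1, 0, -1)
  u_2 = (-3/11, 1/11, -2, -10/11)
  u_3 = (-4/9, -50/27, -7/27, 14/27)

Orthogonality check:
  u_2 · u_1 = 0 (should be 0)
  u_3 · u_1 = 0 (should be 0)
  u_3 · u_2 = 0 (should be 0)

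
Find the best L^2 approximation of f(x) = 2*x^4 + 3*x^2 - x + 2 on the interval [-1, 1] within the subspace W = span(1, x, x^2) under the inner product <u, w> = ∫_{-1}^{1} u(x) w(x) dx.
g(x) = 33*x^2/7 - x + 64/35

The best approximation g ∈ W is the orthogonal projection of f onto W. Writing g = a_0 + a_1 x + a_2 x^2, the coefficients solve the normal equations G · a = b where
  G_{ij} = <φ_i, φ_j> and b_i = <f, φ_i>, with φ_0 = 1, φ_1 = x, φ_2 = x^2.
G =
  [2, 0, 2/3]
  [0, 2/3, 0]
  [2/3, 0, 2/5],
b = (34/5, -2/3, 326/105).
Solving gives a_0 = 64/35, a_1 = -1, a_2 = 33/7, so
  g(x) = 33*x^2/7 - x + 64/35.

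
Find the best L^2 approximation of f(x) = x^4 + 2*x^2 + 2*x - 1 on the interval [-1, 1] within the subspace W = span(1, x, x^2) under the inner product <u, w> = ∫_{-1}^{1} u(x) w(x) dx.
g(x) = 20*x^2/7 + 2*x - 38/35

The best approximation g ∈ W is the orthogonal projection of f onto W. Writing g = a_0 + a_1 x + a_2 x^2, the coefficients solve the normal equations G · a = b where
  G_{ij} = <φ_i, φ_j> and b_i = <f, φ_i>, with φ_0 = 1, φ_1 = x, φ_2 = x^2.
G =
  [2, 0, 2/3]
  [0, 2/3, 0]
  [2/3, 0, 2/5],
b = (-4/15, 4/3, 44/105).
Solving gives a_0 = -38/35, a_1 = 2, a_2 = 20/7, so
  g(x) = 20*x^2/7 + 2*x - 38/35.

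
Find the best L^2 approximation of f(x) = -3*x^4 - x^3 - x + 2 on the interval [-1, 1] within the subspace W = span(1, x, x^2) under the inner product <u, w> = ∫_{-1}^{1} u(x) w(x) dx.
g(x) = -18*x^2/7 - 8*x/5 + 79/35

The best approximation g ∈ W is the orthogonal projection of f onto W. Writing g = a_0 + a_1 x + a_2 x^2, the coefficients solve the normal equations G · a = b where
  G_{ij} = <φ_i, φ_j> and b_i = <f, φ_i>, with φ_0 = 1, φ_1 = x, φ_2 = x^2.
G =
  [2, 0, 2/3]
  [0, 2/3, 0]
  [2/3, 0, 2/5],
b = (14/5, -16/15, 10/21).
Solving gives a_0 = 79/35, a_1 = -8/5, a_2 = -18/7, so
  g(x) = -18*x^2/7 - 8*x/5 + 79/35.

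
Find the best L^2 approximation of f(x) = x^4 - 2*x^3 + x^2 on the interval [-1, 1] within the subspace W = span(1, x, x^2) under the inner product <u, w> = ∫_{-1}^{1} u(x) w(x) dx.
g(x) = 13*x^2/7 - 6*x/5 - 3/35

The best approximation g ∈ W is the orthogonal projection of f onto W. Writing g = a_0 + a_1 x + a_2 x^2, the coefficients solve the normal equations G · a = b where
  G_{ij} = <φ_i, φ_j> and b_i = <f, φ_i>, with φ_0 = 1, φ_1 = x, φ_2 = x^2.
G =
  [2, 0, 2/3]
  [0, 2/3, 0]
  [2/3, 0, 2/5],
b = (16/15, -4/5, 24/35).
Solving gives a_0 = -3/35, a_1 = -6/5, a_2 = 13/7, so
  g(x) = 13*x^2/7 - 6*x/5 - 3/35.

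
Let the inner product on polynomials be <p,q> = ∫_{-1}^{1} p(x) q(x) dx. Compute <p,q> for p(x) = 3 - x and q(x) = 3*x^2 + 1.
<p,q> = 12

Expand the product: p(x)·q(x) = -3*x^3 + 9*x^2 - x + 3.
∫_{-1}^{1} of each monomial x^k gives [2/(k+1) if k even, 0 if k odd]. Integrating term-by-term (or equivalently evaluating the antiderivative F(x) = -3*x^4/4 + 3*x^3 - x^2/2 + 3*x at the endpoints):
  F(1) − F(−1) = 19/4 − (-29/4) = 12.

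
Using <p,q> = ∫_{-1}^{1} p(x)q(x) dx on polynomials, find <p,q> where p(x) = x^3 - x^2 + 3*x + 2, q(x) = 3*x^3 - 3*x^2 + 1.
<p,q> = 524/105

Expand the product: p(x)·q(x) = 3*x^6 - 6*x^5 + 12*x^4 - 2*x^3 - 7*x^2 + 3*x + 2.
∫_{-1}^{1} of each monomial x^k gives [2/(k+1) if k even, 0 if k odd]. Integrating term-by-term (or equivalently evaluating the antiderivative F(x) = 3*x^7/7 - x^6 + 12*x^5/5 - x^4/2 - 7*x^3/3 + 3*x^2/2 + 2*x at the endpoints):
  F(1) − F(−1) = 262/105 − (-262/105) = 524/105.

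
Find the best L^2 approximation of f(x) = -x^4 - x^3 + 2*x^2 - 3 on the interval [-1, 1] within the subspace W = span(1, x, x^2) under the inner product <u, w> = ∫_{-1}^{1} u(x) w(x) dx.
g(x) = 8*x^2/7 - 3*x/5 - 102/35

The best approximation g ∈ W is the orthogonal projection of f onto W. Writing g = a_0 + a_1 x + a_2 x^2, the coefficients solve the normal equations G · a = b where
  G_{ij} = <φ_i, φ_j> and b_i = <f, φ_i>, with φ_0 = 1, φ_1 = x, φ_2 = x^2.
G =
  [2, 0, 2/3]
  [0, 2/3, 0]
  [2/3, 0, 2/5],
b = (-76/15, -2/5, -52/35).
Solving gives a_0 = -102/35, a_1 = -3/5, a_2 = 8/7, so
  g(x) = 8*x^2/7 - 3*x/5 - 102/35.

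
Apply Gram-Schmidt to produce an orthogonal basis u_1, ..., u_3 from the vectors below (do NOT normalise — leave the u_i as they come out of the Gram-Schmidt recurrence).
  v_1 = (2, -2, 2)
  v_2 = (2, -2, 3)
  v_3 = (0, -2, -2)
Orthogonal basis:
  u_1 = (2, -2, 2)
  u_2 = (-1/3, 1/3, 2/3)
  u_3 = (-1, -1, 0)

Apply the Gram-Schmidt recurrence
  u_1 = v_1
  u_i = v_i − Σ_{j<i} ((v_i · u_j) / (u_j · u_j)) · u_j.

Step by step this gives:
  u_1 = (2, -2, 2)
  u_2 = (-1/3, 1/3, 2/3)
  u_3 = (-1, -1, 0)

Orthogonality check:
  u_2 · u_1 = 0 (should be 0)
  u_3 · u_1 = 0 (should be 0)
  u_3 · u_2 = 0 (should be 0)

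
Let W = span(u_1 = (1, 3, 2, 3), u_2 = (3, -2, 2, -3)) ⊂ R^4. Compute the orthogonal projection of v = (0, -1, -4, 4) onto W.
proj_W(v) = (-668/267, 229/267, -524/267, 144/89)

Set up U = [u_1 | ... | u_2] ∈ R^(4×2). The projector onto W = col(U) is P = U (U^T U)^(-1) U^T.
Compute U^T U =
  [23, -8]
  [-8, 26],
and U^T v = (1, -18).
Solve U^T U · c = U^T v for the coefficients: c = (-59/267, -203/267). The projection is proj_W(v) = U c.
Check: (v - proj_W(v)) · u_1 = 0  (should be 0).
Check: (v - proj_W(v)) · u_2 = 0  (should be 0).
Result: proj_W(v) = (-668/267, 229/267, -524/267, 144/89).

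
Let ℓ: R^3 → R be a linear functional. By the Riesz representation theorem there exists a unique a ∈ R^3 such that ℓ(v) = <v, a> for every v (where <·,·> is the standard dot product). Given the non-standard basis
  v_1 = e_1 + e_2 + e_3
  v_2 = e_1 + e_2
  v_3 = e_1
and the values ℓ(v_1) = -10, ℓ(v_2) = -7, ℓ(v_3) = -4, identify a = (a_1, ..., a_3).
a = (-4, -3, -3)

Write a = (a_1, ..., a_3) in the standard basis. For each basis vector v_i, ℓ(v_i) = <v_i, a> is a linear equation in the a_j's. Collect the n equations into a matrix system V a = ℓ, where row i of V is v_i (expressed in the standard basis). Since V is invertible (lower-triangular with 1s on the diagonal, up to permutation), solve by back-substitution:
  V =
[[1, 1, 1],
 [1, 1, 0],
 [1, 0, 0]]
  V a = (-10, -7, -4)
Solving gives a = (-4, -3, -3).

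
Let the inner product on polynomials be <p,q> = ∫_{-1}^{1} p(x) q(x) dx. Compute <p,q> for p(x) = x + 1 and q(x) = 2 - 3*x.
<p,q> = 2

Expand the product: p(x)·q(x) = -3*x^2 - x + 2.
∫_{-1}^{1} of each monomial x^k gives [2/(k+1) if k even, 0 if k odd]. Integrating term-by-term (or equivalently evaluating the antiderivative F(x) = -x^3 - x^2/2 + 2*x at the endpoints):
  F(1) − F(−1) = 1/2 − (-3/2) = 2.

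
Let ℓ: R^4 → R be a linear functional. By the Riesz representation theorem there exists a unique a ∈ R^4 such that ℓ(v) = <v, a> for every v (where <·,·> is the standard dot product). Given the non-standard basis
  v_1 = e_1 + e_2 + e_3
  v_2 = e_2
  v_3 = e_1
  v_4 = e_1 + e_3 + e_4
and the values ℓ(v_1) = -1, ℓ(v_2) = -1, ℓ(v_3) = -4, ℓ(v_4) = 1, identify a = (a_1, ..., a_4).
a = (-4, -1, 4, 1)

Write a = (a_1, ..., a_4) in the standard basis. For each basis vector v_i, ℓ(v_i) = <v_i, a> is a linear equation in the a_j's. Collect the n equations into a matrix system V a = ℓ, where row i of V is v_i (expressed in the standard basis). Since V is invertible (lower-triangular with 1s on the diagonal, up to permutation), solve by back-substitution:
  V =
[[1, 1, 1, 0],
 [0, 1, 0, 0],
 [1, 0, 0, 0],
 [1, 0, 1, 1]]
  V a = (-1, -1, -4, 1)
Solving gives a = (-4, -1, 4, 1).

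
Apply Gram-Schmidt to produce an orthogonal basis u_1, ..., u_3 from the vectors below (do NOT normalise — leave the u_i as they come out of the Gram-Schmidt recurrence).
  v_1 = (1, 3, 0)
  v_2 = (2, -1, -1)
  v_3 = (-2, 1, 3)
Orthogonal basis:
  u_1 = (1, 3, 0)
  u_2 = (21/10, -7/10, -1)
  u_3 = (42/59, -14/59, 98/59)

Apply the Gram-Schmidt recurrence
  u_1 = v_1
  u_i = v_i − Σ_{j<i} ((v_i · u_j) / (u_j · u_j)) · u_j.

Step by step this gives:
  u_1 = (1, 3, 0)
  u_2 = (21/10, -7/10, -1)
  u_3 = (42/59, -14/59, 98/59)

Orthogonality check:
  u_2 · u_1 = 0 (should be 0)
  u_3 · u_1 = 0 (should be 0)
  u_3 · u_2 = 0 (should be 0)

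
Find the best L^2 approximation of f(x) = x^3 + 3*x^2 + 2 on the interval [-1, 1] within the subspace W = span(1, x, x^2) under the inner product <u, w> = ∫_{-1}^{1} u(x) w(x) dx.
g(x) = 3*x^2 + 3*x/5 + 2

The best approximation g ∈ W is the orthogonal projection of f onto W. Writing g = a_0 + a_1 x + a_2 x^2, the coefficients solve the normal equations G · a = b where
  G_{ij} = <φ_i, φ_j> and b_i = <f, φ_i>, with φ_0 = 1, φ_1 = x, φ_2 = x^2.
G =
  [2, 0, 2/3]
  [0, 2/3, 0]
  [2/3, 0, 2/5],
b = (6, 2/5, 38/15).
Solving gives a_0 = 2, a_1 = 3/5, a_2 = 3, so
  g(x) = 3*x^2 + 3*x/5 + 2.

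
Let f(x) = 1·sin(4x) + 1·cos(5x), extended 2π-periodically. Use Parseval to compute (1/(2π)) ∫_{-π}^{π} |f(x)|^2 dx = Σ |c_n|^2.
Σ |c_n|^2 = 1

Expand |f|^2 and use orthogonality of {sin(nx), cos(mx)} on [-π, π]:
  ∫_{-π}^{π} sin(nx)^2 dx = π, ∫ cos(mx)^2 dx = π, and cross terms integrate to 0.
So ∫_{-π}^{π} f(x)^2 dx = 1^2 · π + 1^2 · π = (1 + 1)π.
Divide by 2π: (1 + 1)/2 = 1.
By Parseval, this equals Σ |c_n|^2.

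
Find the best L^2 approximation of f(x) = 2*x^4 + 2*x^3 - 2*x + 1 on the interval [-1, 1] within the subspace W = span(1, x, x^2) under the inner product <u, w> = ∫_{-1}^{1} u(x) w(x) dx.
g(x) = 12*x^2/7 - 4*x/5 + 29/35

The best approximation g ∈ W is the orthogonal projection of f onto W. Writing g = a_0 + a_1 x + a_2 x^2, the coefficients solve the normal equations G · a = b where
  G_{ij} = <φ_i, φ_j> and b_i = <f, φ_i>, with φ_0 = 1, φ_1 = x, φ_2 = x^2.
G =
  [2, 0, 2/3]
  [0, 2/3, 0]
  [2/3, 0, 2/5],
b = (14/5, -8/15, 26/21).
Solving gives a_0 = 29/35, a_1 = -4/5, a_2 = 12/7, so
  g(x) = 12*x^2/7 - 4*x/5 + 29/35.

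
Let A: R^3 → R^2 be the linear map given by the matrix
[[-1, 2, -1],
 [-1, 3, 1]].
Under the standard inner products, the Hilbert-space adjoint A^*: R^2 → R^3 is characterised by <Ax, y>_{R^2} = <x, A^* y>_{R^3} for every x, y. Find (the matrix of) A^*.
A^* = A^T =
[[-1, -1],
 [2, 3],
 [-1, 1]]

For real matrices with standard dot products, the defining identity <Ax, y> = <x, A^* y> gives (Ax)^T y = x^T (A^*) y, i.e. x^T A^T y = x^T (A^*) y. Since this holds for all x, y, we must have A^* = A^T. Therefore
A^* =
[[-1, -1],
 [2, 3],
 [-1, 1]].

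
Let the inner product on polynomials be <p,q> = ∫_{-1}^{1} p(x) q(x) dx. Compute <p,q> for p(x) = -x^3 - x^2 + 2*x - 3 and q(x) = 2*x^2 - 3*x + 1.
<p,q> = -214/15

Expand the product: p(x)·q(x) = -2*x^5 + x^4 + 6*x^3 - 13*x^2 + 11*x - 3.
∫_{-1}^{1} of each monomial x^k gives [2/(k+1) if k even, 0 if k odd]. Integrating term-by-term (or equivalently evaluating the antiderivative F(x) = -x^6/3 + x^5/5 + 3*x^4/2 - 13*x^3/3 + 11*x^2/2 - 3*x at the endpoints):
  F(1) − F(−1) = -7/15 − (69/5) = -214/15.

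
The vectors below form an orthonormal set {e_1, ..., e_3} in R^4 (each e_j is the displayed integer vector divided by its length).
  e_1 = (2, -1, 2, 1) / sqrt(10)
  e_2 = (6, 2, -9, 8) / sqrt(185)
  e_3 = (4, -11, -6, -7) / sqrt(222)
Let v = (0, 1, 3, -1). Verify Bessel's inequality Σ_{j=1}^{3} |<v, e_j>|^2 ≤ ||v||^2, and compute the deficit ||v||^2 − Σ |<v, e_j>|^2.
Σ |<v, e_j>|^2 = 29/3; ||v||^2 = 11; deficit = 4/3

Write each e_j = u_j / sqrt(<u_j, u_j>) where u_j is the displayed integer vector. Then <v, e_j> = <v, u_j> / sqrt(<u_j, u_j>), so |<v, e_j>|^2 = <v, u_j>^2 / <u_j, u_j>.
Coefficients: <v, e_1> = 4/sqrt(10), <v, e_2> = -33/sqrt(185), <v, e_3> = -22/sqrt(222).
Square and sum: Σ |<v, e_j>|^2 = 29/3.
Compute ||v||^2 = v·v = 11.
Deficit = 11 − 29/3 = 4/3 ≥ 0, confirming Bessel's inequality. (The deficit equals ||v − Σ <v,e_j> e_j||^2, the squared distance from v to span{e_j}.)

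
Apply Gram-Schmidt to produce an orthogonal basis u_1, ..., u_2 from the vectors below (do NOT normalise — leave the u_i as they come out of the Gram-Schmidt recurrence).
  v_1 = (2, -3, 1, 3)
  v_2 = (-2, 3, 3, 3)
Orthogonal basis:
  u_1 = (2, -3, 1, 3)
  u_2 = (-44/23, 66/23, 70/23, 72/23)

Apply the Gram-Schmidt recurrence
  u_1 = v_1
  u_i = v_i − Σ_{j<i} ((v_i · u_j) / (u_j · u_j)) · u_j.

Step by step this gives:
  u_1 = (2, -3, 1, 3)
  u_2 = (-44/23, 66/23, 70/23, 72/23)

Orthogonality check:
  u_2 · u_1 = 0 (should be 0)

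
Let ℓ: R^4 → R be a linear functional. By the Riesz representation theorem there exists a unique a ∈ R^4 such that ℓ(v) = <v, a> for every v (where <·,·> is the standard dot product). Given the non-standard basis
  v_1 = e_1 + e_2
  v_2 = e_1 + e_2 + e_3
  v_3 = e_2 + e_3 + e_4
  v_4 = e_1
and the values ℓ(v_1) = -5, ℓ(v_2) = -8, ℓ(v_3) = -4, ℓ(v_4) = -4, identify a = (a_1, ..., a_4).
a = (-4, -1, -3, 0)

Write a = (a_1, ..., a_4) in the standard basis. For each basis vector v_i, ℓ(v_i) = <v_i, a> is a linear equation in the a_j's. Collect the n equations into a matrix system V a = ℓ, where row i of V is v_i (expressed in the standard basis). Since V is invertible (lower-triangular with 1s on the diagonal, up to permutation), solve by back-substitution:
  V =
[[1, 1, 0, 0],
 [1, 1, 1, 0],
 [0, 1, 1, 1],
 [1, 0, 0, 0]]
  V a = (-5, -8, -4, -4)
Solving gives a = (-4, -1, -3, 0).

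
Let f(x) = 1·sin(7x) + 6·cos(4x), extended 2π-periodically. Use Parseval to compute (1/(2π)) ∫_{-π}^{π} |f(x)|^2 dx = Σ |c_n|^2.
Σ |c_n|^2 = 37/2

Expand |f|^2 and use orthogonality of {sin(nx), cos(mx)} on [-π, π]:
  ∫_{-π}^{π} sin(nx)^2 dx = π, ∫ cos(mx)^2 dx = π, and cross terms integrate to 0.
So ∫_{-π}^{π} f(x)^2 dx = 1^2 · π + 6^2 · π = (1 + 36)π.
Divide by 2π: (1 + 36)/2 = 37/2.
By Parseval, this equals Σ |c_n|^2.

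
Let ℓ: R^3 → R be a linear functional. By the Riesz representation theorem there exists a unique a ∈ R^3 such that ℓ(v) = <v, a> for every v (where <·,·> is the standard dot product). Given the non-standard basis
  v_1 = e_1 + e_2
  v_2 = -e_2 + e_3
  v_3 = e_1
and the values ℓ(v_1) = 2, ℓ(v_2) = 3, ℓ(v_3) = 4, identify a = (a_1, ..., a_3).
a = (4, -2, 1)

Write a = (a_1, ..., a_3) in the standard basis. For each basis vector v_i, ℓ(v_i) = <v_i, a> is a linear equation in the a_j's. Collect the n equations into a matrix system V a = ℓ, where row i of V is v_i (expressed in the standard basis). Since V is invertible (lower-triangular with 1s on the diagonal, up to permutation), solve by back-substitution:
  V =
[[1, 1, 0],
 [0, -1, 1],
 [1, 0, 0]]
  V a = (2, 3, 4)
Solving gives a = (4, -2, 1).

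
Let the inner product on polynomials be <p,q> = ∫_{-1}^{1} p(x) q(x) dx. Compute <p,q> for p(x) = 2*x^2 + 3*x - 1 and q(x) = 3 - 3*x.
<p,q> = -8

Expand the product: p(x)·q(x) = -6*x^3 - 3*x^2 + 12*x - 3.
∫_{-1}^{1} of each monomial x^k gives [2/(k+1) if k even, 0 if k odd]. Integrating term-by-term (or equivalently evaluating the antiderivative F(x) = -3*x^4/2 - x^3 + 6*x^2 - 3*x at the endpoints):
  F(1) − F(−1) = 1/2 − (17/2) = -8.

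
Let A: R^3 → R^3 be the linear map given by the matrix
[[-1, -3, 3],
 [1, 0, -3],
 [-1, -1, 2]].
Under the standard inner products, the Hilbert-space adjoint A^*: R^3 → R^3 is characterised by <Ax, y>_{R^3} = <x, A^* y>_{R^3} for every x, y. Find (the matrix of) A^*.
A^* = A^T =
[[-1, 1, -1],
 [-3, 0, -1],
 [3, -3, 2]]

For real matrices with standard dot products, the defining identity <Ax, y> = <x, A^* y> gives (Ax)^T y = x^T (A^*) y, i.e. x^T A^T y = x^T (A^*) y. Since this holds for all x, y, we must have A^* = A^T. Therefore
A^* =
[[-1, 1, -1],
 [-3, 0, -1],
 [3, -3, 2]].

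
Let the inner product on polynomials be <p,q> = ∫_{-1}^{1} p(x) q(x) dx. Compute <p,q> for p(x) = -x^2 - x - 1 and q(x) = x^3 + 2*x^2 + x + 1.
<p,q> = -88/15

Expand the product: p(x)·q(x) = -x^5 - 3*x^4 - 4*x^3 - 4*x^2 - 2*x - 1.
∫_{-1}^{1} of each monomial x^k gives [2/(k+1) if k even, 0 if k odd]. Integrating term-by-term (or equivalently evaluating the antiderivative F(x) = -x^6/6 - 3*x^5/5 - x^4 - 4*x^3/3 - x^2 - x at the endpoints):
  F(1) − F(−1) = -51/10 − (23/30) = -88/15.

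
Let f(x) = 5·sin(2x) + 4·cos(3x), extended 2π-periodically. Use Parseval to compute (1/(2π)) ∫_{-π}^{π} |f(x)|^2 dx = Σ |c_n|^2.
Σ |c_n|^2 = 41/2

Expand |f|^2 and use orthogonality of {sin(nx), cos(mx)} on [-π, π]:
  ∫_{-π}^{π} sin(nx)^2 dx = π, ∫ cos(mx)^2 dx = π, and cross terms integrate to 0.
So ∫_{-π}^{π} f(x)^2 dx = 5^2 · π + 4^2 · π = (25 + 16)π.
Divide by 2π: (25 + 16)/2 = 41/2.
By Parseval, this equals Σ |c_n|^2.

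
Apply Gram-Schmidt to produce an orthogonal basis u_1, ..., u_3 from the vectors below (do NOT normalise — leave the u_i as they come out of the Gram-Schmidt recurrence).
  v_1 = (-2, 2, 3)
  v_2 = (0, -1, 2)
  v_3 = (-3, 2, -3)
Orthogonal basis:
  u_1 = (-2, 2, 3)
  u_2 = (8/17, -25/17, 22/17)
  u_3 = (-133/69, -76/69, -38/69)

Apply the Gram-Schmidt recurrence
  u_1 = v_1
  u_i = v_i − Σ_{j<i} ((v_i · u_j) / (u_j · u_j)) · u_j.

Step by step this gives:
  u_1 = (-2, 2, 3)
  u_2 = (8/17, -25/17, 22/17)
  u_3 = (-133/69, -76/69, -38/69)

Orthogonality check:
  u_2 · u_1 = 0 (should be 0)
  u_3 · u_1 = 0 (should be 0)
  u_3 · u_2 = 0 (should be 0)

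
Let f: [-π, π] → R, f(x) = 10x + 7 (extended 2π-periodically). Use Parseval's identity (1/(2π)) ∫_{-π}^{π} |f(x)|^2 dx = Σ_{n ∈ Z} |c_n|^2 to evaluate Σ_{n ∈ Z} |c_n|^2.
Σ |c_n|^2 = 100π^2/3 + 49

Expand and integrate term by term over [-π, π]:
  ∫ (10x)^2 dx = 100·(2π^3/3); ∫ 2·10·(7)·x dx = 0 (odd integrand); ∫ 7^2 dx = 49·2π.
So (1/(2π)) ∫_{-π}^{π} (10x + 7)^2 dx = 100π^2/3 + 49 = 100π^2/3 + 49.
Parseval ⇒ Σ |c_n|^2 = 100π^2/3 + 49.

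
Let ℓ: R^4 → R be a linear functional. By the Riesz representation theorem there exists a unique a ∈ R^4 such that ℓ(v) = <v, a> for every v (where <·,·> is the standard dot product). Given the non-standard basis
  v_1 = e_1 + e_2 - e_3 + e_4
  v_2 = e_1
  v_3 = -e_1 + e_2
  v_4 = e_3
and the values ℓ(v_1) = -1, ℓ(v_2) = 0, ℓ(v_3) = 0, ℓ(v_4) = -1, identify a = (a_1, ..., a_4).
a = (0, 0, -1, -2)

Write a = (a_1, ..., a_4) in the standard basis. For each basis vector v_i, ℓ(v_i) = <v_i, a> is a linear equation in the a_j's. Collect the n equations into a matrix system V a = ℓ, where row i of V is v_i (expressed in the standard basis). Since V is invertible (lower-triangular with 1s on the diagonal, up to permutation), solve by back-substitution:
  V =
[[1, 1, -1, 1],
 [1, 0, 0, 0],
 [-1, 1, 0, 0],
 [0, 0, 1, 0]]
  V a = (-1, 0, 0, -1)
Solving gives a = (0, 0, -1, -2).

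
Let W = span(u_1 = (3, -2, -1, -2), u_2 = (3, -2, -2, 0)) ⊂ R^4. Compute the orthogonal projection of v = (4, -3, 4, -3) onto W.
proj_W(v) = (70/27, -140/81, 50/81, -380/81)

Set up U = [u_1 | ... | u_2] ∈ R^(4×2). The projector onto W = col(U) is P = U (U^T U)^(-1) U^T.
Compute U^T U =
  [18, 15]
  [15, 17],
and U^T v = (20, 10).
Solve U^T U · c = U^T v for the coefficients: c = (190/81, -40/27). The projection is proj_W(v) = U c.
Check: (v - proj_W(v)) · u_1 = 0  (should be 0).
Check: (v - proj_W(v)) · u_2 = 0  (should be 0).
Result: proj_W(v) = (70/27, -140/81, 50/81, -380/81).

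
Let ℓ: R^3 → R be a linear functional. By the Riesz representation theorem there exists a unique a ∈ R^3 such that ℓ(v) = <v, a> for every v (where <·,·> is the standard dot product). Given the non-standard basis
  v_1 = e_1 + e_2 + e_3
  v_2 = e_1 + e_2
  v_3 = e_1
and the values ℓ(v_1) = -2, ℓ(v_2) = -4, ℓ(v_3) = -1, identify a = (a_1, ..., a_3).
a = (-1, -3, 2)

Write a = (a_1, ..., a_3) in the standard basis. For each basis vector v_i, ℓ(v_i) = <v_i, a> is a linear equation in the a_j's. Collect the n equations into a matrix system V a = ℓ, where row i of V is v_i (expressed in the standard basis). Since V is invertible (lower-triangular with 1s on the diagonal, up to permutation), solve by back-substitution:
  V =
[[1, 1, 1],
 [1, 1, 0],
 [1, 0, 0]]
  V a = (-2, -4, -1)
Solving gives a = (-1, -3, 2).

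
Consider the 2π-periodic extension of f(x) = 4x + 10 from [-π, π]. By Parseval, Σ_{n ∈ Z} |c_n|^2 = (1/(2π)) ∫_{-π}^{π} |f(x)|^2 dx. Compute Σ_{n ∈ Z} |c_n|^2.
Σ |c_n|^2 = 16π^2/3 + 100

Expand and integrate term by term over [-π, π]:
  ∫ (4x)^2 dx = 16·(2π^3/3); ∫ 2·4·(10)·x dx = 0 (odd integrand); ∫ 10^2 dx = 100·2π.
So (1/(2π)) ∫_{-π}^{π} (4x + 10)^2 dx = 16π^2/3 + 100 = 16π^2/3 + 100.
Parseval ⇒ Σ |c_n|^2 = 16π^2/3 + 100.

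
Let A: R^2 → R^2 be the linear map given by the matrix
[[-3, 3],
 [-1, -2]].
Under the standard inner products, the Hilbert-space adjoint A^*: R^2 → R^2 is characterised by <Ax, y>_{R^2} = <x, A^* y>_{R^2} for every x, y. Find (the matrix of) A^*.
A^* = A^T =
[[-3, -1],
 [3, -2]]

For real matrices with standard dot products, the defining identity <Ax, y> = <x, A^* y> gives (Ax)^T y = x^T (A^*) y, i.e. x^T A^T y = x^T (A^*) y. Since this holds for all x, y, we must have A^* = A^T. Therefore
A^* =
[[-3, -1],
 [3, -2]].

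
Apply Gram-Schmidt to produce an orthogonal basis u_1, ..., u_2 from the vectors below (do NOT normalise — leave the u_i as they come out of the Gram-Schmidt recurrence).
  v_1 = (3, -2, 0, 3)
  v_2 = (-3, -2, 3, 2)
Orthogonal basis:
  u_1 = (3, -2, 0, 3)
  u_2 = (-69/22, -21/11, 3, 41/22)

Apply the Gram-Schmidt recurrence
  u_1 = v_1
  u_i = v_i − Σ_{j<i} ((v_i · u_j) / (u_j · u_j)) · u_j.

Step by step this gives:
  u_1 = (3, -2, 0, 3)
  u_2 = (-69/22, -21/11, 3, 41/22)

Orthogonality check:
  u_2 · u_1 = 0 (should be 0)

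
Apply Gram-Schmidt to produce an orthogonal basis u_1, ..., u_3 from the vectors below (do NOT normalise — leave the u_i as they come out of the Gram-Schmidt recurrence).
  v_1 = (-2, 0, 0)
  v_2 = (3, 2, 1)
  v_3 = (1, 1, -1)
Orthogonal basis:
  u_1 = (-2, 0, 0)
  u_2 = (0, 2, 1)
  u_3 = (0, 3/5, -6/5)

Apply the Gram-Schmidt recurrence
  u_1 = v_1
  u_i = v_i − Σ_{j<i} ((v_i · u_j) / (u_j · u_j)) · u_j.

Step by step this gives:
  u_1 = (-2, 0, 0)
  u_2 = (0, 2, 1)
  u_3 = (0, 3/5, -6/5)

Orthogonality check:
  u_2 · u_1 = 0 (should be 0)
  u_3 · u_1 = 0 (should be 0)
  u_3 · u_2 = 0 (should be 0)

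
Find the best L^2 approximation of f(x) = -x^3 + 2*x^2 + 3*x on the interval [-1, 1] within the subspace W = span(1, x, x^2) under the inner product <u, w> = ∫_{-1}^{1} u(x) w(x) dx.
g(x) = 2*x^2 + 12*x/5

The best approximation g ∈ W is the orthogonal projection of f onto W. Writing g = a_0 + a_1 x + a_2 x^2, the coefficients solve the normal equations G · a = b where
  G_{ij} = <φ_i, φ_j> and b_i = <f, φ_i>, with φ_0 = 1, φ_1 = x, φ_2 = x^2.
G =
  [2, 0, 2/3]
  [0, 2/3, 0]
  [2/3, 0, 2/5],
b = (4/3, 8/5, 4/5).
Solving gives a_0 = 0, a_1 = 12/5, a_2 = 2, so
  g(x) = 2*x^2 + 12*x/5.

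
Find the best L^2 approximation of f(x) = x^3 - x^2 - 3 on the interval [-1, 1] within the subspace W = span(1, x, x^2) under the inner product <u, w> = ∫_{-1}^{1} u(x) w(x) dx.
g(x) = -x^2 + 3*x/5 - 3

The best approximation g ∈ W is the orthogonal projection of f onto W. Writing g = a_0 + a_1 x + a_2 x^2, the coefficients solve the normal equations G · a = b where
  G_{ij} = <φ_i, φ_j> and b_i = <f, φ_i>, with φ_0 = 1, φ_1 = x, φ_2 = x^2.
G =
  [2, 0, 2/3]
  [0, 2/3, 0]
  [2/3, 0, 2/5],
b = (-20/3, 2/5, -12/5).
Solving gives a_0 = -3, a_1 = 3/5, a_2 = -1, so
  g(x) = -x^2 + 3*x/5 - 3.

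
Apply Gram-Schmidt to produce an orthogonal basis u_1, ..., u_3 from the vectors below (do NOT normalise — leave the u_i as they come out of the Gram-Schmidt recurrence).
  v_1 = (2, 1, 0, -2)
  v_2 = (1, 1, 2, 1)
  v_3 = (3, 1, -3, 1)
Orthogonal basis:
  u_1 = (2, 1, 0, -2)
  u_2 = (7/9, 8/9, 2, 11/9)
  u_3 = (64/31, 20/31, -79/31, 74/31)

Apply the Gram-Schmidt recurrence
  u_1 = v_1
  u_i = v_i − Σ_{j<i} ((v_i · u_j) / (u_j · u_j)) · u_j.

Step by step this gives:
  u_1 = (2, 1, 0, -2)
  u_2 = (7/9, 8/9, 2, 11/9)
  u_3 = (64/31, 20/31, -79/31, 74/31)

Orthogonality check:
  u_2 · u_1 = 0 (should be 0)
  u_3 · u_1 = 0 (should be 0)
  u_3 · u_2 = 0 (should be 0)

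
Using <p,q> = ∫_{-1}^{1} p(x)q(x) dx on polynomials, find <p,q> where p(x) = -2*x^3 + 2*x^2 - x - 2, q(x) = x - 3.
<p,q> = 98/15

Expand the product: p(x)·q(x) = -2*x^4 + 8*x^3 - 7*x^2 + x + 6.
∫_{-1}^{1} of each monomial x^k gives [2/(k+1) if k even, 0 if k odd]. Integrating term-by-term (or equivalently evaluating the antiderivative F(x) = -2*x^5/5 + 2*x^4 - 7*x^3/3 + x^2/2 + 6*x at the endpoints):
  F(1) − F(−1) = 173/30 − (-23/30) = 98/15.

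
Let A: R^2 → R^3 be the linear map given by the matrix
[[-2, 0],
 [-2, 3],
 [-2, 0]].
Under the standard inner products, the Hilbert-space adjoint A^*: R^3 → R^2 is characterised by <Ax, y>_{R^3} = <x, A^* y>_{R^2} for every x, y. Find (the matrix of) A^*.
A^* = A^T =
[[-2, -2, -2],
 [0, 3, 0]]

For real matrices with standard dot products, the defining identity <Ax, y> = <x, A^* y> gives (Ax)^T y = x^T (A^*) y, i.e. x^T A^T y = x^T (A^*) y. Since this holds for all x, y, we must have A^* = A^T. Therefore
A^* =
[[-2, -2, -2],
 [0, 3, 0]].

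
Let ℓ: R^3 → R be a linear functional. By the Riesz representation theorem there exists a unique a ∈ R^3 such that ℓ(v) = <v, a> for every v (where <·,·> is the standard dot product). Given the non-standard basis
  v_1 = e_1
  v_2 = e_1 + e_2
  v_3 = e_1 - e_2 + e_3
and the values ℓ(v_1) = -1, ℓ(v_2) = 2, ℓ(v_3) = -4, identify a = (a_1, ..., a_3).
a = (-1, 3, 0)

Write a = (a_1, ..., a_3) in the standard basis. For each basis vector v_i, ℓ(v_i) = <v_i, a> is a linear equation in the a_j's. Collect the n equations into a matrix system V a = ℓ, where row i of V is v_i (expressed in the standard basis). Since V is invertible (lower-triangular with 1s on the diagonal, up to permutation), solve by back-substitution:
  V =
[[1, 0, 0],
 [1, 1, 0],
 [1, -1, 1]]
  V a = (-1, 2, -4)
Solving gives a = (-1, 3, 0).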